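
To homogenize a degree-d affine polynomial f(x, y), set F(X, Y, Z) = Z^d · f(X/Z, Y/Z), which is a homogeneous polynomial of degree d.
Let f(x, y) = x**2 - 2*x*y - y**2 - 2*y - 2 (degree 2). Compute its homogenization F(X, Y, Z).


F(X, Y, Z) = X**2 - 2*X*Y - Y**2 - 2*Y*Z - 2*Z**2

deg(f) = 2.
Substitute x = X/Z, y = Y/Z into f, then multiply by Z^2.
  monomial 1·x^2·y^0 ↦ 1·X^2·Y^0·Z^0.
  monomial -2·x^1·y^1 ↦ -2·X^1·Y^1·Z^0.
  monomial -1·x^0·y^2 ↦ -1·X^0·Y^2·Z^0.
  monomial -2·x^0·y^1 ↦ -2·X^0·Y^1·Z^1.
  monomial -2·x^0·y^0 ↦ -2·X^0·Y^0·Z^2.
Collecting: F(X, Y, Z) = X**2 - 2*X*Y - Y**2 - 2*Y*Z - 2*Z**2.


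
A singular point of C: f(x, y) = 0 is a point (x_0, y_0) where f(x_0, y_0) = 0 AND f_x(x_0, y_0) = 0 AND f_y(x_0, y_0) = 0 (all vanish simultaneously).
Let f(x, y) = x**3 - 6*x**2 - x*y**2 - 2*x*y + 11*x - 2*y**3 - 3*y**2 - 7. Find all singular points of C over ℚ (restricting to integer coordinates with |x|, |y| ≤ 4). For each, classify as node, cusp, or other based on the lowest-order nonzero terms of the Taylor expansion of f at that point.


Singular points: {(2, -1)}; classification: cusp.

Compute partial derivatives:
  f_x = 3*x**2 - 12*x - y**2 - 2*y + 11.
  f_y = -2*x*y - 2*x - 6*y**2 - 6*y.
Scan x_0 ∈ {−4, ..., 4}. For each x_0, f_y(x_0, y) is a polynomial in y; find its integer roots y ∈ {−4, ..., 4}, then test f_x and f at those candidates.
  x = -4: f_y(-4, y) = -6*y**2 + 2*y + 8; vanishes at y ∈ {-1}. (-4, -1): f_x = 108 ≠ 0.
  x = -3: f_y(-3, y) = 6 - 6*y**2; vanishes at y ∈ {-1, 1}. (-3, -1): f_x = 75 ≠ 0; (-3, 1): f_x = 71 ≠ 0.
  x = -2: f_y(-2, y) = -6*y**2 - 2*y + 4; vanishes at y ∈ {-1}. (-2, -1): f_x = 48 ≠ 0.
  x = -1: f_y(-1, y) = -6*y**2 - 4*y + 2; vanishes at y ∈ {-1}. (-1, -1): f_x = 27 ≠ 0.
  x = 0: f_y(0, y) = -6*y**2 - 6*y; vanishes at y ∈ {-1, 0}. (0, -1): f_x = 12 ≠ 0; (0, 0): f_x = 11 ≠ 0.
  x = 1: f_y(1, y) = -6*y**2 - 8*y - 2; vanishes at y ∈ {-1}. (1, -1): f_x = 3 ≠ 0.
  x = 2: f_y(2, y) = -6*y**2 - 10*y - 4; vanishes at y ∈ {-1}. (2, -1): f_x = 0, f = 0 — SINGULAR.
  x = 3: f_y(3, y) = -6*y**2 - 12*y - 6; vanishes at y ∈ {-1}. (3, -1): f_x = 3 ≠ 0.
  x = 4: f_y(4, y) = -6*y**2 - 14*y - 8; vanishes at y ∈ {-1}. (4, -1): f_x = 12 ≠ 0.
Only singular point on the grid: (2, -1).
Classify: substitute x = 2 + u, y = -1 + v and expand: f = u**3 - u*v**2 - 2*v**3 + v**2.
No constant or linear terms (consistent with a singular point). Quadratic part: v**2. Cubic part: u**3 - u*v**2 - 2*v**3.
The quadratic part v**2 is a perfect square, so there is a single (double) tangent line v = 0, i.e. y = -1. Restricting the cubic part to that line (v = 0) leaves u**3 ≠ 0, so f is not divisible by v and the branch is v² ≈ -u**3 to lowest order — this is a cusp.
Classification: cusp.


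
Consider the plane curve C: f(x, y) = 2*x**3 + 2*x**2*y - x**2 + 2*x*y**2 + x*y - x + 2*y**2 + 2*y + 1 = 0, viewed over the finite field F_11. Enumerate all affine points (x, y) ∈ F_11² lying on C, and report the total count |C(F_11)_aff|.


Affine F_11-points: {(1, 8), (1, 10), (2, 0), (2, 9), (3, 2), (5, 10), (6, 4), (6, 6), (8, 3), (8, 4), (9, 1), (9, 3), (10, 4)}; count = 13.

For each of the 121 pairs (x, y) ∈ F_11², evaluate f(x, y) mod 11. Record the zeros.
  x = 0: [0↦1, 1↦5, 2↦2, 3↦3, 4↦8, 5↦6, 6↦8, 7↦3, 8↦2, 9↦5, 10↦1]  zeros at y ∈ ∅
  x = 1: [0↦1, 1↦10, 2↦5, 3↦8, 4↦8, 5↦5, 6↦10, 7↦1, 8↦0, 9↦7, 10↦0]  zeros at y ∈ {8, 10}
  x = 2: [0↦0, 1↦7, 2↦4, 3↦2, 4↦1, 5↦1, 6↦2, 7↦4, 8↦7, 9↦0, 10↦5]  zeros at y ∈ {0, 9}
  x = 3: [0↦10, 1↦8, 2↦0, 3↦8, 4↦10, 5↦6, 6↦7, 7↦2, 8↦2, 9↦7, 10↦6]  zeros at y ∈ {2}
  x = 4: [0↦10, 1↦3, 2↦5, 3↦5, 4↦3, 5↦10, 6↦4, 7↦7, 8↦8, 9↦7, 10↦4]  zeros at y ∈ ∅
  x = 5: [0↦1, 1↦4, 2↦9, 3↦5, 4↦3, 5↦3, 6↦5, 7↦9, 8↦4, 9↦1, 10↦0]  zeros at y ∈ {10}
  x = 6: [0↦6, 1↦1, 2↦2, 3↦9, 4↦0, 5↦8, 6↦0, 7↦9, 8↦2, 9↦1, 10↦6]  zeros at y ∈ {4, 6}
  x = 7: [0↦4, 1↦6, 2↦7, 3↦7, 4↦6, 5↦4, 6↦1, 7↦8, 8↦3, 9↦8, 10↦1]  zeros at y ∈ ∅
  x = 8: [0↦7, 1↦9, 2↦3, 3↦0, 4↦0, 5↦3, 6↦9, 7↦7, 8↦8, 9↦1, 10↦8]  zeros at y ∈ {3, 4}
  x = 9: [0↦5, 1↦0, 2↦2, 3↦0, 4↦5, 5↦6, 6↦3, 7↦7, 8↦7, 9↦3, 10↦6]  zeros at y ∈ {1, 3}
  x = 10: [0↦10, 1↦2, 2↦5, 3↦8, 4↦0, 5↦3, 6↦6, 7↦9, 8↦1, 9↦4, 10↦7]  zeros at y ∈ {4}
Collecting zeros: affine points = {(1, 8), (1, 10), (2, 0), (2, 9), (3, 2), (5, 10), (6, 4), (6, 6), (8, 3), (8, 4), (9, 1), (9, 3), (10, 4)}.
Total count |C(F_11)_aff| = 13.


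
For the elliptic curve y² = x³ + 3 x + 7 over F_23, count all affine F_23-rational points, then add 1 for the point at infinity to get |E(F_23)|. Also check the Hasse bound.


Affine points = {(5, 3), (5, 20), (7, 7), (7, 16), (9, 2), (9, 21), (10, 5), (10, 18), (12, 0), (13, 9), (13, 14), (15, 0), (17, 7), (17, 16), (19, 0), (21, 4), (21, 19), (22, 7), (22, 16)}; affine count = 19; |E(F_23)| = 20.

Discriminant check: Δ ∝ 4a³ + 27b² = 4·3³ + 27·7² = 4·27 + 27·49 ≡ 5 (mod 23). Nonzero ⇒ E is nonsingular.
For each x ∈ F_23, compute rhs = x³ + 3·x + 7 mod 23, then count y ∈ F_23 with y² ≡ rhs.
  x = 0: rhs = 7, matching y values: none (0 points).
  x = 1: rhs = 11, matching y values: none (0 points).
  x = 2: rhs = 21, matching y values: none (0 points).
  x = 3: rhs = 20, matching y values: none (0 points).
  x = 4: rhs = 14, matching y values: none (0 points).
  x = 5: rhs = 9, matching y values: 3, 20 (2 points).
  x = 6: rhs = 11, matching y values: none (0 points).
  x = 7: rhs = 3, matching y values: 7, 16 (2 points).
  x = 8: rhs = 14, matching y values: none (0 points).
  x = 9: rhs = 4, matching y values: 2, 21 (2 points).
  x = 10: rhs = 2, matching y values: 5, 18 (2 points).
  x = 11: rhs = 14, matching y values: none (0 points).
  x = 12: rhs = 0, matching y values: 0 (1 points).
  x = 13: rhs = 12, matching y values: 9, 14 (2 points).
  x = 14: rhs = 10, matching y values: none (0 points).
  x = 15: rhs = 0, matching y values: 0 (1 points).
  x = 16: rhs = 11, matching y values: none (0 points).
  x = 17: rhs = 3, matching y values: 7, 16 (2 points).
  x = 18: rhs = 5, matching y values: none (0 points).
  x = 19: rhs = 0, matching y values: 0 (1 points).
  x = 20: rhs = 17, matching y values: none (0 points).
  x = 21: rhs = 16, matching y values: 4, 19 (2 points).
  x = 22: rhs = 3, matching y values: 7, 16 (2 points).
Total affine count: 19.
Full point count |E(F_23)| = 19 + 1 = 20.
Hasse bound: |20 − (23+1)| = |-4| = 4 ≤ 2√23 ≈ 9.5917 ✓.


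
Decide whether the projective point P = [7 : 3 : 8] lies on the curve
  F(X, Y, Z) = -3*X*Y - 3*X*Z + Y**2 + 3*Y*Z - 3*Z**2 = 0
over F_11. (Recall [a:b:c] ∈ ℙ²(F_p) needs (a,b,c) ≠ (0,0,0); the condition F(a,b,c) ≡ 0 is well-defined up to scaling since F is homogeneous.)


F(7,3,8) ≡ 10 (mod 11); P is NOT on the curve.

Evaluate F(7, 3, 8) term-by-term (mod 11).
  -3*X*Y ↦ -3·7·3·1 = -63
  -3*X*Z ↦ -3·7·1·8 = -168
  Y**2 ↦ 1·1·9·1 = 9
  3*Y*Z ↦ 3·1·3·8 = 72
  -3*Z**2 ↦ -3·1·1·64 = -192
Sum: F(7, 3, 8) = (-63) + (-168) + (9) + (72) + (-192) = -342.
Reducing mod 11: -342 ≡ 10 (mod 11).
Since F(a, b, c) ≡ 10 ≠ 0 (mod 11), P does NOT lie on the curve.


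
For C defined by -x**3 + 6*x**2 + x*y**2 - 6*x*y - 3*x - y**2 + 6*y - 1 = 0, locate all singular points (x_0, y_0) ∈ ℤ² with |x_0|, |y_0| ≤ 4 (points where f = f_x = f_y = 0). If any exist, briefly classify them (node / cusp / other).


Singular points: {(2, 3)}; classification: cusp.

Compute partial derivatives:
  f_x = -3*x**2 + 12*x + y**2 - 6*y - 3.
  f_y = 2*x*y - 6*x - 2*y + 6.
Scan x_0 ∈ {−4, ..., 4}. For each x_0, f_y(x_0, y) is a polynomial in y; find its integer roots y ∈ {−4, ..., 4}, then test f_x and f at those candidates.
  x = -4: f_y(-4, y) = 30 - 10*y; vanishes at y ∈ {3}. (-4, 3): f_x = -108 ≠ 0.
  x = -3: f_y(-3, y) = 24 - 8*y; vanishes at y ∈ {3}. (-3, 3): f_x = -75 ≠ 0.
  x = -2: f_y(-2, y) = 18 - 6*y; vanishes at y ∈ {3}. (-2, 3): f_x = -48 ≠ 0.
  x = -1: f_y(-1, y) = 12 - 4*y; vanishes at y ∈ {3}. (-1, 3): f_x = -27 ≠ 0.
  x = 0: f_y(0, y) = 6 - 2*y; vanishes at y ∈ {3}. (0, 3): f_x = -12 ≠ 0.
  x = 1: f_y(1, y) = 0; vanishes at y ∈ {-4, -3, -2, -1, 0, 1, 2, 3, 4}. (1, -4): f_x = 46 ≠ 0; (1, -3): f_x = 33 ≠ 0; (1, -2): f_x = 22 ≠ 0; (1, -1): f_x = 13 ≠ 0; (1, 0): f_x = 6 ≠ 0; (1, 1): f_x = 1 ≠ 0; (1, 2): f_x = -2 ≠ 0; (1, 3): f_x = -3 ≠ 0; (1, 4): f_x = -2 ≠ 0.
  x = 2: f_y(2, y) = 2*y - 6; vanishes at y ∈ {3}. (2, 3): f_x = 0, f = 0 — SINGULAR.
  x = 3: f_y(3, y) = 4*y - 12; vanishes at y ∈ {3}. (3, 3): f_x = -3 ≠ 0.
  x = 4: f_y(4, y) = 6*y - 18; vanishes at y ∈ {3}. (4, 3): f_x = -12 ≠ 0.
Only singular point on the grid: (2, 3).
Classify: substitute x = 2 + u, y = 3 + v and expand: f = -u**3 + u*v**2 + v**2.
No constant or linear terms (consistent with a singular point). Quadratic part: v**2. Cubic part: -u**3 + u*v**2.
The quadratic part v**2 is a perfect square, so there is a single (double) tangent line v = 0, i.e. y = 3. Restricting the cubic part to that line (v = 0) leaves -u**3 ≠ 0, so f is not divisible by v and the branch is v² ≈ u**3 to lowest order — this is a cusp.
Classification: cusp.


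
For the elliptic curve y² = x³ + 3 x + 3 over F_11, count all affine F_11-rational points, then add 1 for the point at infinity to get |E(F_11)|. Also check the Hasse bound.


Affine points = {(0, 5), (0, 6), (5, 0), (7, 2), (7, 9), (8, 0), (9, 0)}; affine count = 7; |E(F_11)| = 8.

Discriminant check: Δ ∝ 4a³ + 27b² = 4·3³ + 27·3² = 4·27 + 27·9 ≡ 10 (mod 11). Nonzero ⇒ E is nonsingular.
For each x ∈ F_11, compute rhs = x³ + 3·x + 3 mod 11, then count y ∈ F_11 with y² ≡ rhs.
  x = 0: rhs = 3, matching y values: 5, 6 (2 points).
  x = 1: rhs = 7, matching y values: none (0 points).
  x = 2: rhs = 6, matching y values: none (0 points).
  x = 3: rhs = 6, matching y values: none (0 points).
  x = 4: rhs = 2, matching y values: none (0 points).
  x = 5: rhs = 0, matching y values: 0 (1 points).
  x = 6: rhs = 6, matching y values: none (0 points).
  x = 7: rhs = 4, matching y values: 2, 9 (2 points).
  x = 8: rhs = 0, matching y values: 0 (1 points).
  x = 9: rhs = 0, matching y values: 0 (1 points).
  x = 10: rhs = 10, matching y values: none (0 points).
Total affine count: 7.
Full point count |E(F_11)| = 7 + 1 = 8.
Hasse bound: |8 − (11+1)| = |-4| = 4 ≤ 2√11 ≈ 6.6332 ✓.


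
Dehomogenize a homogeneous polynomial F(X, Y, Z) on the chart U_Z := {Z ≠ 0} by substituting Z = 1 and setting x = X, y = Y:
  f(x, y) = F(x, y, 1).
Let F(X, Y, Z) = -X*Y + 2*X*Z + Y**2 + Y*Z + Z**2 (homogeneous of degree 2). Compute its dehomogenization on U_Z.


f(x, y) = -x*y + 2*x + y**2 + y + 1

On U_Z we set Z = 1. Each monomial c·X^i·Y^j·Z^k in F becomes c·x^i·y^j·1^k = c·x^i·y^j.
Substituting Z = 1: F(X, Y, 1) = -x*y + 2*x + y**2 + y + 1.
Note: deg(f) ≤ deg(F) = 2; strict inequality happens when F is divisible by Z (lost terms).


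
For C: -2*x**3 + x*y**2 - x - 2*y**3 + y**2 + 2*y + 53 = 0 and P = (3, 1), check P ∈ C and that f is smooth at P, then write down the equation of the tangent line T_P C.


Tangent line at P: -54*x + 4*y + 158 = 0.

Step 1: f(3, 1) = 0, so P lies on C.
Step 2: partial derivatives
  f_x(x, y) = -6*x**2 + y**2 - 1, f_y(x, y) = 2*x*y - 6*y**2 + 2*y + 2.
  f_x(P) = -54, f_y(P) = 4 (gradient nonzero, so P is smooth).
Step 3: tangent line at P: -54·(x − 3) + 4·(y − 1) = 0.
Expanding: -54*x + 4*y + 158 = 0.


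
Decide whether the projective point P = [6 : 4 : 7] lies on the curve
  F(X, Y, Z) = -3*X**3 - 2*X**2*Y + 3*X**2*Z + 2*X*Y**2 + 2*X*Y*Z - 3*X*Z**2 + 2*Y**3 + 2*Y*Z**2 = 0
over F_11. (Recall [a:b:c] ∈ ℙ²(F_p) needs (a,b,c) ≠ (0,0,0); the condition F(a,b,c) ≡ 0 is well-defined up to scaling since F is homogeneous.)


F(6,4,7) ≡ 8 (mod 11); P is NOT on the curve.

Evaluate F(6, 4, 7) term-by-term (mod 11).
  -3*X**3 ↦ -3·216·1·1 = -648
  -2*X**2*Y ↦ -2·36·4·1 = -288
  3*X**2*Z ↦ 3·36·1·7 = 756
  2*X*Y**2 ↦ 2·6·16·1 = 192
  2*X*Y*Z ↦ 2·6·4·7 = 336
  -3*X*Z**2 ↦ -3·6·1·49 = -882
  2*Y**3 ↦ 2·1·64·1 = 128
  2*Y*Z**2 ↦ 2·1·4·49 = 392
Sum: F(6, 4, 7) = (-648) + (-288) + (756) + (192) + (336) + (-882) + (128) + (392) = -14.
Reducing mod 11: -14 ≡ 8 (mod 11).
Since F(a, b, c) ≡ 8 ≠ 0 (mod 11), P does NOT lie on the curve.


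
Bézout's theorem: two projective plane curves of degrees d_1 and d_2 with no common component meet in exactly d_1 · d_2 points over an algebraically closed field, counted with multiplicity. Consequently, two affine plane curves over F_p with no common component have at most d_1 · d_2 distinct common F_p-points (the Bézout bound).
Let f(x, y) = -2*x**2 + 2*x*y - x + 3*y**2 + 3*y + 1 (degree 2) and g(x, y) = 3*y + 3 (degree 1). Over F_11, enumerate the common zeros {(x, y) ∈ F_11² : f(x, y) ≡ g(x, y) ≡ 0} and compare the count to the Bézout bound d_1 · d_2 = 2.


Common zeros: ∅; count = 0; Bézout bound = 2.

deg(f) = 2, deg(g) = 1, so Bézout bound = 2.
Scan x ∈ F_11. For each x, list the y ∈ F_11 with f(x, y) ≡ 0 and those with g(x, y) ≡ 0 (mod 11); the common zeros in that column are the intersection.
  x = 0: f ≡ 0 at y ∈ ∅; g ≡ 0 at y ∈ {10}; common: ∅.
  x = 1: f ≡ 0 at y ∈ {4, 9}; g ≡ 0 at y ∈ {10}; common: ∅.
  x = 2: f ≡ 0 at y ∈ {7, 9}; g ≡ 0 at y ∈ {10}; common: ∅.
  x = 3: f ≡ 0 at y ∈ ∅; g ≡ 0 at y ∈ {10}; common: ∅.
  x = 4: f ≡ 0 at y ∈ ∅; g ≡ 0 at y ∈ {10}; common: ∅.
  x = 5: f ≡ 0 at y ∈ {6, 8}; g ≡ 0 at y ∈ {10}; common: ∅.
  x = 6: f ≡ 0 at y ∈ {0, 6}; g ≡ 0 at y ∈ {10}; common: ∅.
  x = 7: f ≡ 0 at y ∈ ∅; g ≡ 0 at y ∈ {10}; common: ∅.
  x = 8: f ≡ 0 at y ∈ {4, 8}; g ≡ 0 at y ∈ {10}; common: ∅.
  x = 9: f ≡ 0 at y ∈ ∅; g ≡ 0 at y ∈ {10}; common: ∅.
  x = 10: f ≡ 0 at y ∈ {0, 7}; g ≡ 0 at y ∈ {10}; common: ∅.
Collecting: common zeros = ∅, so the count is 0.
Comparison with the Bézout bound: 0 ≤ 2 = deg(f)·deg(g), as expected for curves with no common component (the affine F_11-count falls short of the bound because intersections may lie at infinity, over extension fields, or carry multiplicity).


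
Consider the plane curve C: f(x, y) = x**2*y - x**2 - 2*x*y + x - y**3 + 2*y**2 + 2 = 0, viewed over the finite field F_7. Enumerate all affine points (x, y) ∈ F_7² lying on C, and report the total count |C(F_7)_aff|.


Affine F_7-points: {(0, 3), (1, 2), (2, 0), (2, 2), (3, 1), (6, 0), (6, 3), (6, 6)}; count = 8.

For each of the 49 pairs (x, y) ∈ F_7², evaluate f(x, y) mod 7. Record the zeros.
  x = 0: [0↦2, 1↦3, 2↦2, 3↦0, 4↦5, 5↦4, 6↦5]  zeros at y ∈ {3}
  x = 1: [0↦2, 1↦2, 2↦0, 3↦4, 4↦1, 5↦6, 6↦6]  zeros at y ∈ {2}
  x = 2: [0↦0, 1↦1, 2↦0, 3↦5, 4↦3, 5↦2, 6↦3]  zeros at y ∈ {0, 2}
  x = 3: [0↦3, 1↦0, 2↦2, 3↦3, 4↦4, 5↦6, 6↦3]  zeros at y ∈ {1}
  x = 4: [0↦4, 1↦6, 2↦6, 3↦5, 4↦4, 5↦4, 6↦6]  zeros at y ∈ ∅
  x = 5: [0↦3, 1↦5, 2↦5, 3↦4, 4↦3, 5↦3, 6↦5]  zeros at y ∈ ∅
  x = 6: [0↦0, 1↦4, 2↦6, 3↦0, 4↦1, 5↦3, 6↦0]  zeros at y ∈ {0, 3, 6}
Collecting zeros: affine points = {(0, 3), (1, 2), (2, 0), (2, 2), (3, 1), (6, 0), (6, 3), (6, 6)}.
Total count |C(F_7)_aff| = 8.


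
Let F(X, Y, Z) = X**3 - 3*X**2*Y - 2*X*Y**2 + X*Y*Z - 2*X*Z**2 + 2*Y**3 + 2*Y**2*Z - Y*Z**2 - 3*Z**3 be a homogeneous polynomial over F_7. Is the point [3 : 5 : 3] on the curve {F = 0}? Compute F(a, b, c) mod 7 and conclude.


F(3,5,3) ≡ 0 (mod 7); P is on the curve.

Evaluate F(3, 5, 3) term-by-term (mod 7).
  X**3 ↦ 1·27·1·1 = 27
  -3*X**2*Y ↦ -3·9·5·1 = -135
  -2*X*Y**2 ↦ -2·3·25·1 = -150
  X*Y*Z ↦ 1·3·5·3 = 45
  -2*X*Z**2 ↦ -2·3·1·9 = -54
  2*Y**3 ↦ 2·1·125·1 = 250
  2*Y**2*Z ↦ 2·1·25·3 = 150
  -Y*Z**2 ↦ -1·1·5·9 = -45
  -3*Z**3 ↦ -3·1·1·27 = -81
Sum: F(3, 5, 3) = (27) + (-135) + (-150) + (45) + (-54) + (250) + (150) + (-45) + (-81) = 7.
Reducing mod 7: 7 ≡ 0 (mod 7).
Since F(a, b, c) ≡ 0 (mod 7), P lies on the curve.


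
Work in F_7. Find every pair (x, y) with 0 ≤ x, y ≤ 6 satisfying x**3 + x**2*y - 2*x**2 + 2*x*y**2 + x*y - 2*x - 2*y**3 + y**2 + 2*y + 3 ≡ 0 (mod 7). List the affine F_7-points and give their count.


Affine F_7-points: {(1, 0), (2, 3), (4, 1), (4, 2), (4, 5), (5, 6), (6, 2)}; count = 7.

For each of the 49 pairs (x, y) ∈ F_7², evaluate f(x, y) mod 7. Record the zeros.
  x = 0: [0↦3, 1↦4, 2↦2, 3↦6, 4↦4, 5↦5, 6↦4]  zeros at y ∈ ∅
  x = 1: [0↦0, 1↦5, 2↦4, 3↦6, 4↦6, 5↦6, 6↦1]  zeros at y ∈ {0}
  x = 2: [0↦6, 1↦3, 2↦5, 3↦0, 4↦4, 5↦5, 6↦5]  zeros at y ∈ {3}
  x = 3: [0↦6, 1↦4, 2↦4, 3↦1, 4↦4, 5↦1, 6↦1]  zeros at y ∈ ∅
  x = 4: [0↦6, 1↦0, 2↦0, 3↦1, 4↦5, 5↦0, 6↦2]  zeros at y ∈ {1, 2, 5}
  x = 5: [0↦5, 1↦4, 2↦6, 3↦6, 4↦6, 5↦1, 6↦0]  zeros at y ∈ {6}
  x = 6: [0↦2, 1↦1, 2↦0, 3↦1, 4↦6, 5↦3, 6↦1]  zeros at y ∈ {2}
Collecting zeros: affine points = {(1, 0), (2, 3), (4, 1), (4, 2), (4, 5), (5, 6), (6, 2)}.
Total count |C(F_7)_aff| = 7.


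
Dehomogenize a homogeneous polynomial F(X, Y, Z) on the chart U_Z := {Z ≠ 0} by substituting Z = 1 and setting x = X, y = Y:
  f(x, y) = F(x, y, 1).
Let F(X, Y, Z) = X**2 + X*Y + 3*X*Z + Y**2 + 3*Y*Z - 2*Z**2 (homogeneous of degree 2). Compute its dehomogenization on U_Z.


f(x, y) = x**2 + x*y + 3*x + y**2 + 3*y - 2

On U_Z we set Z = 1. Each monomial c·X^i·Y^j·Z^k in F becomes c·x^i·y^j·1^k = c·x^i·y^j.
Substituting Z = 1: F(X, Y, 1) = x**2 + x*y + 3*x + y**2 + 3*y - 2.
Note: deg(f) ≤ deg(F) = 2; strict inequality happens when F is divisible by Z (lost terms).


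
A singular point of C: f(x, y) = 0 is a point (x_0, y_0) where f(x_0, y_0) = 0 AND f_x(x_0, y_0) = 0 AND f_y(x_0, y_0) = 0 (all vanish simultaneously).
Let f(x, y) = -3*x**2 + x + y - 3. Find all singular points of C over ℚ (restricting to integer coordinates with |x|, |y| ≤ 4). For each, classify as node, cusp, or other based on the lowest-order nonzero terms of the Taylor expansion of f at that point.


No singular points in the scanned grid; C is smooth there.

Compute partial derivatives:
  f_x = 1 - 6*x.
  f_y = 1.
f_y = 1 is a nonzero constant, so f_y never vanishes: no point (x, y) can satisfy f = f_x = f_y = 0. In particular no (x, y) ∈ {−4, ..., 4}² is singular; the curve is smooth.


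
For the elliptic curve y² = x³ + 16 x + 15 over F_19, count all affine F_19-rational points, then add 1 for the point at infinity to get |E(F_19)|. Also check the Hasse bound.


Affine points = {(2, 6), (2, 13), (5, 7), (5, 12), (6, 2), (6, 17), (8, 3), (8, 16), (10, 4), (10, 15), (12, 4), (12, 15), (13, 8), (13, 11), (14, 0), (15, 1), (15, 18), (16, 4), (16, 15), (18, 6), (18, 13)}; affine count = 21; |E(F_19)| = 22.

Discriminant check: Δ ∝ 4a³ + 27b² = 4·16³ + 27·15² = 4·4096 + 27·225 ≡ 1 (mod 19). Nonzero ⇒ E is nonsingular.
For each x ∈ F_19, compute rhs = x³ + 16·x + 15 mod 19, then count y ∈ F_19 with y² ≡ rhs.
  x = 0: rhs = 15, matching y values: none (0 points).
  x = 1: rhs = 13, matching y values: none (0 points).
  x = 2: rhs = 17, matching y values: 6, 13 (2 points).
  x = 3: rhs = 14, matching y values: none (0 points).
  x = 4: rhs = 10, matching y values: none (0 points).
  x = 5: rhs = 11, matching y values: 7, 12 (2 points).
  x = 6: rhs = 4, matching y values: 2, 17 (2 points).
  x = 7: rhs = 14, matching y values: none (0 points).
  x = 8: rhs = 9, matching y values: 3, 16 (2 points).
  x = 9: rhs = 14, matching y values: none (0 points).
  x = 10: rhs = 16, matching y values: 4, 15 (2 points).
  x = 11: rhs = 2, matching y values: none (0 points).
  x = 12: rhs = 16, matching y values: 4, 15 (2 points).
  x = 13: rhs = 7, matching y values: 8, 11 (2 points).
  x = 14: rhs = 0, matching y values: 0 (1 points).
  x = 15: rhs = 1, matching y values: 1, 18 (2 points).
  x = 16: rhs = 16, matching y values: 4, 15 (2 points).
  x = 17: rhs = 13, matching y values: none (0 points).
  x = 18: rhs = 17, matching y values: 6, 13 (2 points).
Total affine count: 21.
Full point count |E(F_19)| = 21 + 1 = 22.
Hasse bound: |22 − (19+1)| = |2| = 2 ≤ 2√19 ≈ 8.7178 ✓.


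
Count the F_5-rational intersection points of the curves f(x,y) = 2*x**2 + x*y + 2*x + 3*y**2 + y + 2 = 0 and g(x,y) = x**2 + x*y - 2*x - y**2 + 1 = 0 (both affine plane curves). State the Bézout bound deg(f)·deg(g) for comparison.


Common zeros: {(3, 4)}; count = 1; Bézout bound = 4.

deg(f) = 2, deg(g) = 2, so Bézout bound = 4.
Scan x ∈ F_5. For each x, list the y ∈ F_5 with f(x, y) ≡ 0 and those with g(x, y) ≡ 0 (mod 5); the common zeros in that column are the intersection.
  x = 0: f ≡ 0 at y ∈ ∅; g ≡ 0 at y ∈ {1, 4}; common: ∅.
  x = 1: f ≡ 0 at y ∈ ∅; g ≡ 0 at y ∈ {0, 1}; common: ∅.
  x = 2: f ≡ 0 at y ∈ {1, 3}; g ≡ 0 at y ∈ ∅; common: ∅.
  x = 3: f ≡ 0 at y ∈ {3, 4}; g ≡ 0 at y ∈ {4}; common: {4}.
  x = 4: f ≡ 0 at y ∈ {1, 4}; g ≡ 0 at y ∈ ∅; common: ∅.
Collecting: common zeros = {(3, 4)}, so the count is 1.
Comparison with the Bézout bound: 1 ≤ 4 = deg(f)·deg(g), as expected for curves with no common component (the affine F_5-count falls short of the bound because intersections may lie at infinity, over extension fields, or carry multiplicity).


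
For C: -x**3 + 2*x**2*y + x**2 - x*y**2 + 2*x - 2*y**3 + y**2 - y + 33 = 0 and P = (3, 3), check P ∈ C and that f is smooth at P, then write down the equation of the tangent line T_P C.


Tangent line at P: 8*x - 49*y + 123 = 0.

Step 1: f(3, 3) = 0, so P lies on C.
Step 2: partial derivatives
  f_x(x, y) = -3*x**2 + 4*x*y + 2*x - y**2 + 2, f_y(x, y) = 2*x**2 - 2*x*y - 6*y**2 + 2*y - 1.
  f_x(P) = 8, f_y(P) = -49 (gradient nonzero, so P is smooth).
Step 3: tangent line at P: 8·(x − 3) + -49·(y − 3) = 0.
Expanding: 8*x - 49*y + 123 = 0.


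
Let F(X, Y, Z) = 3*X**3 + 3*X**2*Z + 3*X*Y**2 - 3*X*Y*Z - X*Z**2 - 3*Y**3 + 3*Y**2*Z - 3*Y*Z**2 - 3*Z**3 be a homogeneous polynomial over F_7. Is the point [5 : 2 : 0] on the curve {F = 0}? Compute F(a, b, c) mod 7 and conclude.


F(5,2,0) ≡ 5 (mod 7); P is NOT on the curve.

Evaluate F(5, 2, 0) term-by-term (mod 7).
  3*X**3 ↦ 3·125·1·1 = 375
  3*X**2*Z ↦ 3·25·1·0 = 0
  3*X*Y**2 ↦ 3·5·4·1 = 60
  -3*X*Y*Z ↦ -3·5·2·0 = 0
  -X*Z**2 ↦ -1·5·1·0 = 0
  -3*Y**3 ↦ -3·1·8·1 = -24
  3*Y**2*Z ↦ 3·1·4·0 = 0
  -3*Y*Z**2 ↦ -3·1·2·0 = 0
  -3*Z**3 ↦ -3·1·1·0 = 0
Sum: F(5, 2, 0) = (375) + (0) + (60) + (0) + (0) + (-24) + (0) + (0) + (0) = 411.
Reducing mod 7: 411 ≡ 5 (mod 7).
Since F(a, b, c) ≡ 5 ≠ 0 (mod 7), P does NOT lie on the curve.


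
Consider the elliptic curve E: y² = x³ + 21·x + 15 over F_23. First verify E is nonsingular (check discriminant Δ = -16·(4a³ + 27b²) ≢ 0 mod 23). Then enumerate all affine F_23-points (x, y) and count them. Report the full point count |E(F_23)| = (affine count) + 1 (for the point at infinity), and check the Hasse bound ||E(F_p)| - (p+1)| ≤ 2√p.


Affine points = {(3, 6), (3, 17), (4, 5), (4, 18), (6, 9), (6, 14), (9, 6), (9, 17), (10, 11), (10, 12), (11, 6), (11, 17), (13, 1), (13, 22), (15, 5), (15, 18), (16, 10), (16, 13), (17, 8), (17, 15), (22, 4), (22, 19)}; affine count = 22; |E(F_23)| = 23.

Discriminant check: Δ ∝ 4a³ + 27b² = 4·21³ + 27·15² = 4·9261 + 27·225 ≡ 17 (mod 23). Nonzero ⇒ E is nonsingular.
For each x ∈ F_23, compute rhs = x³ + 21·x + 15 mod 23, then count y ∈ F_23 with y² ≡ rhs.
  x = 0: rhs = 15, matching y values: none (0 points).
  x = 1: rhs = 14, matching y values: none (0 points).
  x = 2: rhs = 19, matching y values: none (0 points).
  x = 3: rhs = 13, matching y values: 6, 17 (2 points).
  x = 4: rhs = 2, matching y values: 5, 18 (2 points).
  x = 5: rhs = 15, matching y values: none (0 points).
  x = 6: rhs = 12, matching y values: 9, 14 (2 points).
  x = 7: rhs = 22, matching y values: none (0 points).
  x = 8: rhs = 5, matching y values: none (0 points).
  x = 9: rhs = 13, matching y values: 6, 17 (2 points).
  x = 10: rhs = 6, matching y values: 11, 12 (2 points).
  x = 11: rhs = 13, matching y values: 6, 17 (2 points).
  x = 12: rhs = 17, matching y values: none (0 points).
  x = 13: rhs = 1, matching y values: 1, 22 (2 points).
  x = 14: rhs = 17, matching y values: none (0 points).
  x = 15: rhs = 2, matching y values: 5, 18 (2 points).
  x = 16: rhs = 8, matching y values: 10, 13 (2 points).
  x = 17: rhs = 18, matching y values: 8, 15 (2 points).
  x = 18: rhs = 15, matching y values: none (0 points).
  x = 19: rhs = 5, matching y values: none (0 points).
  x = 20: rhs = 17, matching y values: none (0 points).
  x = 21: rhs = 11, matching y values: none (0 points).
  x = 22: rhs = 16, matching y values: 4, 19 (2 points).
Total affine count: 22.
Full point count |E(F_23)| = 22 + 1 = 23.
Hasse bound: |23 − (23+1)| = |-1| = 1 ≤ 2√23 ≈ 9.5917 ✓.


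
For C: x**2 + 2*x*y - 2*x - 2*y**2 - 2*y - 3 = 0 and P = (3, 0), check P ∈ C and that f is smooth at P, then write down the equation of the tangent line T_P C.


Tangent line at P: 4*x + 4*y - 12 = 0.

Step 1: f(3, 0) = 0, so P lies on C.
Step 2: partial derivatives
  f_x(x, y) = 2*x + 2*y - 2, f_y(x, y) = 2*x - 4*y - 2.
  f_x(P) = 4, f_y(P) = 4 (gradient nonzero, so P is smooth).
Step 3: tangent line at P: 4·(x − 3) + 4·(y − 0) = 0.
Expanding: 4*x + 4*y - 12 = 0.


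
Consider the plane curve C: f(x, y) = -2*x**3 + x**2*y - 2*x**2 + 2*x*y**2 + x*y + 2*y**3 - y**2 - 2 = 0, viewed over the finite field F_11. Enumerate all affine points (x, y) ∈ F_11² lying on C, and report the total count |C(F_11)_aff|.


Affine F_11-points: {(0, 4), (0, 9), (1, 9), (2, 6), (3, 1), (4, 5), (5, 3), (6, 0), (6, 1), (6, 10), (7, 1), (7, 8), (8, 9), (9, 8)}; count = 14.

For each of the 121 pairs (x, y) ∈ F_11², evaluate f(x, y) mod 11. Record the zeros.
  x = 0: [0↦9, 1↦10, 2↦10, 3↦10, 4↦0, 5↦3, 6↦9, 7↦8, 8↦1, 9↦0, 10↦6]  zeros at y ∈ {4, 9}
  x = 1: [0↦5, 1↦10, 2↦7, 3↦8, 4↦3, 5↦4, 6↦1, 7↦6, 8↦9, 9↦0, 10↦2]  zeros at y ∈ {9}
  x = 2: [0↦7, 1↦7, 2↦3, 3↦7, 4↦9, 5↦10, 6↦0, 7↦2, 8↦6, 9↦2, 10↦2]  zeros at y ∈ {6}
  x = 3: [0↦3, 1↦0, 2↦8, 3↦6, 4↦6, 5↦9, 6↦5, 7↦6, 8↦2, 9↦5, 10↦5]  zeros at y ∈ {1}
  x = 4: [0↦3, 1↦10, 2↦10, 3↦4, 4↦4, 5↦0, 6↦4, 7↦6, 8↦7, 9↦8, 10↦10]  zeros at y ∈ {5}
  x = 5: [0↦6, 1↦3, 2↦8, 3↦0, 4↦2, 5↦4, 6↦7, 7↦1, 8↦9, 9↦10, 10↦5]  zeros at y ∈ {3}
  x = 6: [0↦0, 1↦0, 2↦1, 3↦4, 4↦10, 5↦9, 6↦2, 7↦1, 8↦7, 9↦10, 10↦0]  zeros at y ∈ {0, 1, 10}
  x = 7: [0↦6, 1↦0, 2↦10, 3↦4, 4↦5, 5↦3, 6↦10, 7↦5, 8↦0, 9↦7, 10↦5]  zeros at y ∈ {1, 8}
  x = 8: [0↦1, 1↦2, 2↦1, 3↦10, 4↦8, 5↦7, 6↦8, 7↦1, 8↦9, 9↦0, 10↦8]  zeros at y ∈ {9}
  x = 9: [0↦6, 1↦5, 2↦6, 3↦10, 4↦7, 5↦9, 6↦6, 7↦10, 8↦0, 9↦10, 10↦8]  zeros at y ∈ {8}
  x = 10: [0↦9, 1↦8, 2↦2, 3↦3, 4↦1, 5↦8, 6↦3, 7↦9, 8↦5, 9↦3, 10↦4]  zeros at y ∈ ∅
Collecting zeros: affine points = {(0, 4), (0, 9), (1, 9), (2, 6), (3, 1), (4, 5), (5, 3), (6, 0), (6, 1), (6, 10), (7, 1), (7, 8), (8, 9), (9, 8)}.
Total count |C(F_11)_aff| = 14.


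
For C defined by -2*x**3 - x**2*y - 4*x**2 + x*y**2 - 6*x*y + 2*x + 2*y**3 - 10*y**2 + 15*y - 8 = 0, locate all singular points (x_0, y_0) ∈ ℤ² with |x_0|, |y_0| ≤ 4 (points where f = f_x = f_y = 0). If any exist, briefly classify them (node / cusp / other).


Singular points: {(-1, 2)}; classification: cusp.

Compute partial derivatives:
  f_x = -6*x**2 - 2*x*y - 8*x + y**2 - 6*y + 2.
  f_y = -x**2 + 2*x*y - 6*x + 6*y**2 - 20*y + 15.
Scan x_0 ∈ {−4, ..., 4}. For each x_0, f_y(x_0, y) is a polynomial in y; find its integer roots y ∈ {−4, ..., 4}, then test f_x and f at those candidates.
  x = -4: f_y(-4, y) = 6*y**2 - 28*y + 23; no integer root y with |y| ≤ 4.
  x = -3: f_y(-3, y) = 6*y**2 - 26*y + 24; vanishes at y ∈ {3}. (-3, 3): f_x = -19 ≠ 0.
  x = -2: f_y(-2, y) = 6*y**2 - 24*y + 23; no integer root y with |y| ≤ 4.
  x = -1: f_y(-1, y) = 6*y**2 - 22*y + 20; vanishes at y ∈ {2}. (-1, 2): f_x = 0, f = 0 — SINGULAR.
  x = 0: f_y(0, y) = 6*y**2 - 20*y + 15; no integer root y with |y| ≤ 4.
  x = 1: f_y(1, y) = 6*y**2 - 18*y + 8; no integer root y with |y| ≤ 4.
  x = 2: f_y(2, y) = 6*y**2 - 16*y - 1; no integer root y with |y| ≤ 4.
  x = 3: f_y(3, y) = 6*y**2 - 14*y - 12; vanishes at y ∈ {3}. (3, 3): f_x = -103 ≠ 0.
  x = 4: f_y(4, y) = 6*y**2 - 12*y - 25; no integer root y with |y| ≤ 4.
Only singular point on the grid: (-1, 2).
Classify: substitute x = -1 + u, y = 2 + v and expand: f = -2*u**3 - u**2*v + u*v**2 + 2*v**3 + v**2.
No constant or linear terms (consistent with a singular point). Quadratic part: v**2. Cubic part: -2*u**3 - u**2*v + u*v**2 + 2*v**3.
The quadratic part v**2 is a perfect square, so there is a single (double) tangent line v = 0, i.e. y = 2. Restricting the cubic part to that line (v = 0) leaves -2*u**3 ≠ 0, so f is not divisible by v and the branch is v² ≈ 2*u**3 to lowest order — this is a cusp.
Classification: cusp.


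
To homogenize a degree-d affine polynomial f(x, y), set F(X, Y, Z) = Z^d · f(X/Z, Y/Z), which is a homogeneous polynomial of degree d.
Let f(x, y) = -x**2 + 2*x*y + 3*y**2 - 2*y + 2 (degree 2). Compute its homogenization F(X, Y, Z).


F(X, Y, Z) = -X**2 + 2*X*Y + 3*Y**2 - 2*Y*Z + 2*Z**2

deg(f) = 2.
Substitute x = X/Z, y = Y/Z into f, then multiply by Z^2.
  monomial -1·x^2·y^0 ↦ -1·X^2·Y^0·Z^0.
  monomial 2·x^1·y^1 ↦ 2·X^1·Y^1·Z^0.
  monomial 3·x^0·y^2 ↦ 3·X^0·Y^2·Z^0.
  monomial -2·x^0·y^1 ↦ -2·X^0·Y^1·Z^1.
  monomial 2·x^0·y^0 ↦ 2·X^0·Y^0·Z^2.
Collecting: F(X, Y, Z) = -X**2 + 2*X*Y + 3*Y**2 - 2*Y*Z + 2*Z**2.


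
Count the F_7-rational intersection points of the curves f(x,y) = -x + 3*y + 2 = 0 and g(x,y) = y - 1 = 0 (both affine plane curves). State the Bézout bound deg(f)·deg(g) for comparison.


Common zeros: {(5, 1)}; count = 1; Bézout bound = 1.

deg(f) = 1, deg(g) = 1, so Bézout bound = 1.
Scan x ∈ F_7. For each x, list the y ∈ F_7 with f(x, y) ≡ 0 and those with g(x, y) ≡ 0 (mod 7); the common zeros in that column are the intersection.
  x = 0: f ≡ 0 at y ∈ {4}; g ≡ 0 at y ∈ {1}; common: ∅.
  x = 1: f ≡ 0 at y ∈ {2}; g ≡ 0 at y ∈ {1}; common: ∅.
  x = 2: f ≡ 0 at y ∈ {0}; g ≡ 0 at y ∈ {1}; common: ∅.
  x = 3: f ≡ 0 at y ∈ {5}; g ≡ 0 at y ∈ {1}; common: ∅.
  x = 4: f ≡ 0 at y ∈ {3}; g ≡ 0 at y ∈ {1}; common: ∅.
  x = 5: f ≡ 0 at y ∈ {1}; g ≡ 0 at y ∈ {1}; common: {1}.
  x = 6: f ≡ 0 at y ∈ {6}; g ≡ 0 at y ∈ {1}; common: ∅.
Collecting: common zeros = {(5, 1)}, so the count is 1.
Comparison with the Bézout bound: 1 ≤ 1 = deg(f)·deg(g), as expected for curves with no common component (the bound is attained).


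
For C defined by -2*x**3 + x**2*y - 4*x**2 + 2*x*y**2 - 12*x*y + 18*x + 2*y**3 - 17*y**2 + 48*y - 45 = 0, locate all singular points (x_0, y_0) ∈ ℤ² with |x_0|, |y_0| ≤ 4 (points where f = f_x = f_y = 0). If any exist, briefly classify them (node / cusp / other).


Singular points: {(0, 3)}; classification: node.

Compute partial derivatives:
  f_x = -6*x**2 + 2*x*y - 8*x + 2*y**2 - 12*y + 18.
  f_y = x**2 + 4*x*y - 12*x + 6*y**2 - 34*y + 48.
Scan x_0 ∈ {−4, ..., 4}. For each x_0, f_y(x_0, y) is a polynomial in y; find its integer roots y ∈ {−4, ..., 4}, then test f_x and f at those candidates.
  x = -4: f_y(-4, y) = 6*y**2 - 50*y + 112; no integer root y with |y| ≤ 4.
  x = -3: f_y(-3, y) = 6*y**2 - 46*y + 93; no integer root y with |y| ≤ 4.
  x = -2: f_y(-2, y) = 6*y**2 - 42*y + 76; no integer root y with |y| ≤ 4.
  x = -1: f_y(-1, y) = 6*y**2 - 38*y + 61; no integer root y with |y| ≤ 4.
  x = 0: f_y(0, y) = 6*y**2 - 34*y + 48; vanishes at y ∈ {3}. (0, 3): f_x = 0, f = 0 — SINGULAR.
  x = 1: f_y(1, y) = 6*y**2 - 30*y + 37; no integer root y with |y| ≤ 4.
  x = 2: f_y(2, y) = 6*y**2 - 26*y + 28; vanishes at y ∈ {2}. (2, 2): f_x = -30 ≠ 0.
  x = 3: f_y(3, y) = 6*y**2 - 22*y + 21; no integer root y with |y| ≤ 4.
  x = 4: f_y(4, y) = 6*y**2 - 18*y + 16; no integer root y with |y| ≤ 4.
Only singular point on the grid: (0, 3).
Classify: substitute x = 0 + u, y = 3 + v and expand: f = -2*u**3 + u**2*v - u**2 + 2*u*v**2 + 2*v**3 + v**2.
No constant or linear terms (consistent with a singular point). Quadratic part: -u**2 + v**2. Cubic part: -2*u**3 + u**2*v + 2*u*v**2 + 2*v**3.
The quadratic part v**2 - u**2 = (v − u)(v + u) splits into two distinct linear factors, so there are two distinct tangent lines y − 3 = ±(x − 0) — this is a node (ordinary double point).
Classification: node.


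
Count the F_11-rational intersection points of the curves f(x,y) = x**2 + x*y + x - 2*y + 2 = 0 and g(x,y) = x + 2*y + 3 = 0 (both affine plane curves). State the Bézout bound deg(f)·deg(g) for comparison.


Common zeros: {(3, 8), (7, 6)}; count = 2; Bézout bound = 2.

deg(f) = 2, deg(g) = 1, so Bézout bound = 2.
Scan x ∈ F_11. For each x, list the y ∈ F_11 with f(x, y) ≡ 0 and those with g(x, y) ≡ 0 (mod 11); the common zeros in that column are the intersection.
  x = 0: f ≡ 0 at y ∈ {1}; g ≡ 0 at y ∈ {4}; common: ∅.
  x = 1: f ≡ 0 at y ∈ {4}; g ≡ 0 at y ∈ {9}; common: ∅.
  x = 2: f ≡ 0 at y ∈ ∅; g ≡ 0 at y ∈ {3}; common: ∅.
  x = 3: f ≡ 0 at y ∈ {8}; g ≡ 0 at y ∈ {8}; common: {8}.
  x = 4: f ≡ 0 at y ∈ {0}; g ≡ 0 at y ∈ {2}; common: ∅.
  x = 5: f ≡ 0 at y ∈ {4}; g ≡ 0 at y ∈ {7}; common: ∅.
  x = 6: f ≡ 0 at y ∈ {0}; g ≡ 0 at y ∈ {1}; common: ∅.
  x = 7: f ≡ 0 at y ∈ {6}; g ≡ 0 at y ∈ {6}; common: {6}.
  x = 8: f ≡ 0 at y ∈ {6}; g ≡ 0 at y ∈ {0}; common: ∅.
  x = 9: f ≡ 0 at y ∈ {1}; g ≡ 0 at y ∈ {5}; common: ∅.
  x = 10: f ≡ 0 at y ∈ {8}; g ≡ 0 at y ∈ {10}; common: ∅.
Collecting: common zeros = {(3, 8), (7, 6)}, so the count is 2.
Comparison with the Bézout bound: 2 ≤ 2 = deg(f)·deg(g), as expected for curves with no common component (the bound is attained).


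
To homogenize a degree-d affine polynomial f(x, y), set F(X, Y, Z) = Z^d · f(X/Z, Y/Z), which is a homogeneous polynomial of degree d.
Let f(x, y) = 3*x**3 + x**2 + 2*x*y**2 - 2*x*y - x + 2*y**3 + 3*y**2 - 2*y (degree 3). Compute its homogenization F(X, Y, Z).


F(X, Y, Z) = 3*X**3 + X**2*Z + 2*X*Y**2 - 2*X*Y*Z - X*Z**2 + 2*Y**3 + 3*Y**2*Z - 2*Y*Z**2

deg(f) = 3.
Substitute x = X/Z, y = Y/Z into f, then multiply by Z^3.
  monomial 3·x^3·y^0 ↦ 3·X^3·Y^0·Z^0.
  monomial 1·x^2·y^0 ↦ 1·X^2·Y^0·Z^1.
  monomial 2·x^1·y^2 ↦ 2·X^1·Y^2·Z^0.
  monomial -2·x^1·y^1 ↦ -2·X^1·Y^1·Z^1.
  monomial -1·x^1·y^0 ↦ -1·X^1·Y^0·Z^2.
  monomial 2·x^0·y^3 ↦ 2·X^0·Y^3·Z^0.
  monomial 3·x^0·y^2 ↦ 3·X^0·Y^2·Z^1.
  monomial -2·x^0·y^1 ↦ -2·X^0·Y^1·Z^2.
Collecting: F(X, Y, Z) = 3*X**3 + X**2*Z + 2*X*Y**2 - 2*X*Y*Z - X*Z**2 + 2*Y**3 + 3*Y**2*Z - 2*Y*Z**2.


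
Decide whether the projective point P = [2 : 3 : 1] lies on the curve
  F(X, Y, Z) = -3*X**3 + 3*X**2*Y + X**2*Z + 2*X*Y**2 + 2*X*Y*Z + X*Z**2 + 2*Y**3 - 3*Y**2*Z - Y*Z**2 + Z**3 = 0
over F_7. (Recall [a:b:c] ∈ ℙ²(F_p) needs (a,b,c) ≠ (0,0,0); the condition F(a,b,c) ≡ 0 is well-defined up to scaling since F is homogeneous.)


F(2,3,1) ≡ 0 (mod 7); P is on the curve.

Evaluate F(2, 3, 1) term-by-term (mod 7).
  -3*X**3 ↦ -3·8·1·1 = -24
  3*X**2*Y ↦ 3·4·3·1 = 36
  X**2*Z ↦ 1·4·1·1 = 4
  2*X*Y**2 ↦ 2·2·9·1 = 36
  2*X*Y*Z ↦ 2·2·3·1 = 12
  X*Z**2 ↦ 1·2·1·1 = 2
  2*Y**3 ↦ 2·1·27·1 = 54
  -3*Y**2*Z ↦ -3·1·9·1 = -27
  -Y*Z**2 ↦ -1·1·3·1 = -3
  Z**3 ↦ 1·1·1·1 = 1
Sum: F(2, 3, 1) = (-24) + (36) + (4) + (36) + (12) + (2) + (54) + (-27) + (-3) + (1) = 91.
Reducing mod 7: 91 ≡ 0 (mod 7).
Since F(a, b, c) ≡ 0 (mod 7), P lies on the curve.


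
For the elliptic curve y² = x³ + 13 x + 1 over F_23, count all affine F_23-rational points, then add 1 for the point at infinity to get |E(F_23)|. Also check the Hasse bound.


Affine points = {(0, 1), (0, 22), (2, 9), (2, 14), (4, 5), (4, 18), (10, 2), (10, 21), (11, 7), (11, 16), (14, 11), (14, 12), (15, 11), (15, 12), (16, 2), (16, 21), (17, 11), (17, 12), (18, 8), (18, 15), (19, 0), (20, 2), (20, 21), (21, 6), (21, 17)}; affine count = 25; |E(F_23)| = 26.

Discriminant check: Δ ∝ 4a³ + 27b² = 4·13³ + 27·1² = 4·2197 + 27·1 ≡ 6 (mod 23). Nonzero ⇒ E is nonsingular.
For each x ∈ F_23, compute rhs = x³ + 13·x + 1 mod 23, then count y ∈ F_23 with y² ≡ rhs.
  x = 0: rhs = 1, matching y values: 1, 22 (2 points).
  x = 1: rhs = 15, matching y values: none (0 points).
  x = 2: rhs = 12, matching y values: 9, 14 (2 points).
  x = 3: rhs = 21, matching y values: none (0 points).
  x = 4: rhs = 2, matching y values: 5, 18 (2 points).
  x = 5: rhs = 7, matching y values: none (0 points).
  x = 6: rhs = 19, matching y values: none (0 points).
  x = 7: rhs = 21, matching y values: none (0 points).
  x = 8: rhs = 19, matching y values: none (0 points).
  x = 9: rhs = 19, matching y values: none (0 points).
  x = 10: rhs = 4, matching y values: 2, 21 (2 points).
  x = 11: rhs = 3, matching y values: 7, 16 (2 points).
  x = 12: rhs = 22, matching y values: none (0 points).
  x = 13: rhs = 21, matching y values: none (0 points).
  x = 14: rhs = 6, matching y values: 11, 12 (2 points).
  x = 15: rhs = 6, matching y values: 11, 12 (2 points).
  x = 16: rhs = 4, matching y values: 2, 21 (2 points).
  x = 17: rhs = 6, matching y values: 11, 12 (2 points).
  x = 18: rhs = 18, matching y values: 8, 15 (2 points).
  x = 19: rhs = 0, matching y values: 0 (1 points).
  x = 20: rhs = 4, matching y values: 2, 21 (2 points).
  x = 21: rhs = 13, matching y values: 6, 17 (2 points).
  x = 22: rhs = 10, matching y values: none (0 points).
Total affine count: 25.
Full point count |E(F_23)| = 25 + 1 = 26.
Hasse bound: |26 − (23+1)| = |2| = 2 ≤ 2√23 ≈ 9.5917 ✓.


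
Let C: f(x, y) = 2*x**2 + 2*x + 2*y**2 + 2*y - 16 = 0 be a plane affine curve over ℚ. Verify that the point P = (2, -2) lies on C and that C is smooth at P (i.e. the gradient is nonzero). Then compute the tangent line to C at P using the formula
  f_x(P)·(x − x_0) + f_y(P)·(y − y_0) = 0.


Tangent line at P: 10*x - 6*y - 32 = 0.

Step 1: f(2, -2) = 0, so P lies on C.
Step 2: partial derivatives
  f_x(x, y) = 4*x + 2, f_y(x, y) = 4*y + 2.
  f_x(P) = 10, f_y(P) = -6 (gradient nonzero, so P is smooth).
Step 3: tangent line at P: 10·(x − 2) + -6·(y − -2) = 0.
Expanding: 10*x - 6*y - 32 = 0.


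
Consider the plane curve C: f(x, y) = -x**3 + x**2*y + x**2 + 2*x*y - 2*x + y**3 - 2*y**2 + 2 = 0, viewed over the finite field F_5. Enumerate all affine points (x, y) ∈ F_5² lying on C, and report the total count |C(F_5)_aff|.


Affine F_5-points: {(1, 0), (2, 2), (3, 4)}; count = 3.

For each of the 25 pairs (x, y) ∈ F_5², evaluate f(x, y) mod 5. Record the zeros.
  x = 0: [0↦2, 1↦1, 2↦2, 3↦1, 4↦4]  zeros at y ∈ ∅
  x = 1: [0↦0, 1↦2, 2↦1, 3↦3, 4↦4]  zeros at y ∈ {0}
  x = 2: [0↦4, 1↦1, 2↦0, 3↦2, 4↦3]  zeros at y ∈ {2}
  x = 3: [0↦3, 1↦2, 2↦3, 3↦2, 4↦0]  zeros at y ∈ {4}
  x = 4: [0↦1, 1↦4, 2↦4, 3↦2, 4↦4]  zeros at y ∈ ∅
Collecting zeros: affine points = {(1, 0), (2, 2), (3, 4)}.
Total count |C(F_5)_aff| = 3.


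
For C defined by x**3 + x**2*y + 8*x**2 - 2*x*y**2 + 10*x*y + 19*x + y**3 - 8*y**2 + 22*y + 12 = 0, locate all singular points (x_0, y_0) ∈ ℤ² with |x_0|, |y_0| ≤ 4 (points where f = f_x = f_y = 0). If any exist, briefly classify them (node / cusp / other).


Singular points: {(-3, 1)}; classification: cusp.

Compute partial derivatives:
  f_x = 3*x**2 + 2*x*y + 16*x - 2*y**2 + 10*y + 19.
  f_y = x**2 - 4*x*y + 10*x + 3*y**2 - 16*y + 22.
Scan x_0 ∈ {−4, ..., 4}. For each x_0, f_y(x_0, y) is a polynomial in y; find its integer roots y ∈ {−4, ..., 4}, then test f_x and f at those candidates.
  x = -4: f_y(-4, y) = 3*y**2 - 2; no integer root y with |y| ≤ 4.
  x = -3: f_y(-3, y) = 3*y**2 - 4*y + 1; vanishes at y ∈ {1}. (-3, 1): f_x = 0, f = 0 — SINGULAR.
  x = -2: f_y(-2, y) = 3*y**2 - 8*y + 6; no integer root y with |y| ≤ 4.
  x = -1: f_y(-1, y) = 3*y**2 - 12*y + 13; no integer root y with |y| ≤ 4.
  x = 0: f_y(0, y) = 3*y**2 - 16*y + 22; no integer root y with |y| ≤ 4.
  x = 1: f_y(1, y) = 3*y**2 - 20*y + 33; vanishes at y ∈ {3}. (1, 3): f_x = 56 ≠ 0.
  x = 2: f_y(2, y) = 3*y**2 - 24*y + 46; no integer root y with |y| ≤ 4.
  x = 3: f_y(3, y) = 3*y**2 - 28*y + 61; no integer root y with |y| ≤ 4.
  x = 4: f_y(4, y) = 3*y**2 - 32*y + 78; no integer root y with |y| ≤ 4.
Only singular point on the grid: (-3, 1).
Classify: substitute x = -3 + u, y = 1 + v and expand: f = u**3 + u**2*v - 2*u*v**2 + v**3 + v**2.
No constant or linear terms (consistent with a singular point). Quadratic part: v**2. Cubic part: u**3 + u**2*v - 2*u*v**2 + v**3.
The quadratic part v**2 is a perfect square, so there is a single (double) tangent line v = 0, i.e. y = 1. Restricting the cubic part to that line (v = 0) leaves u**3 ≠ 0, so f is not divisible by v and the branch is v² ≈ -u**3 to lowest order — this is a cusp.
Classification: cusp.
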